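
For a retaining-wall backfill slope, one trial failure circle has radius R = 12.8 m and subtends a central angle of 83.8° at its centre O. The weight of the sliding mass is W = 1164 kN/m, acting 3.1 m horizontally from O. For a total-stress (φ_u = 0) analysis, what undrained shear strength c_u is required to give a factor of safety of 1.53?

FS = c_u·L_a·R / (W·d), so c_u = FS·W·d / (L_a·R).
Arc length L_a = R·θ = 12.8·(83.8°·π/180) = 12.8·1.4626 = 18.72 m
c_u = 1.53·1164·3.1 / (18.72·12.8) = 5520.9 / 239.63 = 23.04 kPa

c_u = 23.0 kPa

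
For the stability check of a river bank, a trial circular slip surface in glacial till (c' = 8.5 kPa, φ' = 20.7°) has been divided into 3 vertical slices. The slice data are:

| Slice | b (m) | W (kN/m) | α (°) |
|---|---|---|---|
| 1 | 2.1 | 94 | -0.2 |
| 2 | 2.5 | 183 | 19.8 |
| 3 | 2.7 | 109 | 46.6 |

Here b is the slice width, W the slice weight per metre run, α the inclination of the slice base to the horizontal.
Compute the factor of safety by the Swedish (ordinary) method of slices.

Ordinary method of slices: FS = Σ[c'·Δl_i + (W_i cosα_i)·tanφ'] / Σ W_i sinα_i, with Δl_i = b_i / cosα_i.
Slice 1: Δl = 2.1/cos(-0.2°) = 2.100 m; N'_1 = 94·cos(-0.2°) = 94.0; c'Δl = 17.85; W sinα = -0.3
Slice 2: Δl = 2.5/cos19.8° = 2.657 m; N'_2 = 183·cos19.8° = 172.2; c'Δl = 22.59; W sinα = 62.0
Slice 3: Δl = 2.7/cos46.6° = 3.930 m; N'_3 = 109·cos46.6° = 74.9; c'Δl = 33.40; W sinα = 79.2
Σc'Δl = 73.8 kN/m; ΣN' = 341.1 kN/m; ΣW sinα = 140.9 kN/m
Resisting = 73.8 + 341.1·tan20.7° = 73.8 + 128.9 = 202.7 kN/m
FS = 202.7 / 140.9 = 1.439

FS = 1.44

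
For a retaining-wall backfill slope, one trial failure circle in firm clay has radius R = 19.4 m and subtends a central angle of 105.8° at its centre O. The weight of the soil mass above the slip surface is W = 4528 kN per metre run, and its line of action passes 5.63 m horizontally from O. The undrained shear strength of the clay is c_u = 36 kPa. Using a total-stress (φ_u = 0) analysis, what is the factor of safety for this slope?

Taking moments about the centre O, the resisting moment is provided by the undrained shear strength acting along the arc:
Arc length L_a = R·θ = 19.4·(105.8°·π/180) = 19.4·1.8466 = 35.82 m
M_R = c_u·L_a·R = 36·35.82·19.4 = 25018.9 kN·m/m
M_D = W·d = 4528·5.63 = 25492.6 kN·m/m
FS = M_R / M_D = 25018.9 / 25492.6 = 0.981

FS = 0.98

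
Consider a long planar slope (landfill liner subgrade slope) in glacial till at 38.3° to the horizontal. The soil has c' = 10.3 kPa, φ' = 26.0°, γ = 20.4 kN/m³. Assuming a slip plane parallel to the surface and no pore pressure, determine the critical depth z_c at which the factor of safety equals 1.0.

z_c = 2.71 m

Setting FS = 1.00 in FS = [c' + γz cos²β tanφ'] / [γz sinβ cosβ] and solving for z:
z = c' / [γ cosβ (FS·sinβ − cosβ·tanφ')]
  = 10.3 / [20.4·cos38.3°·(1.00·sin38.3° − cos38.3°·tan26.0°)]
  = 10.3 / [20.4·0.7848·(1.00·0.6198 − 0.7848·0.4877)]
  = 10.3 / 3.7945 = 2.714 m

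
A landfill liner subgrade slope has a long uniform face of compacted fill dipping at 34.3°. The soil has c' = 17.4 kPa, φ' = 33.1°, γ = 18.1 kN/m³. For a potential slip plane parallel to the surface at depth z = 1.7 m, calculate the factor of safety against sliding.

For an infinite slope with a slip plane parallel to the surface (no pore pressure): FS = [c' + γz cos²β tanφ'] / [γz sinβ cosβ].
γz = 18.1·1.7 = 30.77 kN/m²
Numerator = 17.4 + 30.77·cos²34.3°·tan33.1° = 17.4 + 30.77·0.6824·0.6519 = 31.089 kPa
Denominator = 30.77·sin34.3°·cos34.3° = 30.77·0.5635·0.8261 = 14.324 kPa
FS = 31.089 / 14.324 = 2.170

FS = 2.17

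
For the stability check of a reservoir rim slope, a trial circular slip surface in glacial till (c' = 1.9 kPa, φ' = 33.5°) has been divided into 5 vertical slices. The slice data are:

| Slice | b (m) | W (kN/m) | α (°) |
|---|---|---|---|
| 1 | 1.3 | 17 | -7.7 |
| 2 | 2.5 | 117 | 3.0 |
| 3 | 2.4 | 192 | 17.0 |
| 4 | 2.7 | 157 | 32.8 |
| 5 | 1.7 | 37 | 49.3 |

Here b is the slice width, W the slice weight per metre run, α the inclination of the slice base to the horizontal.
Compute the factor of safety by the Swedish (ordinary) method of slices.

Ordinary method of slices: FS = Σ[c'·Δl_i + (W_i cosα_i)·tanφ'] / Σ W_i sinα_i, with Δl_i = b_i / cosα_i.
Slice 1: Δl = 1.3/cos(-7.7°) = 1.312 m; N'_1 = 17·cos(-7.7°) = 16.8; c'Δl = 2.49; W sinα = -2.3
Slice 2: Δl = 2.5/cos3.0° = 2.503 m; N'_2 = 117·cos3.0° = 116.8; c'Δl = 4.76; W sinα = 6.1
Slice 3: Δl = 2.4/cos17.0° = 2.510 m; N'_3 = 192·cos17.0° = 183.6; c'Δl = 4.77; W sinα = 56.1
Slice 4: Δl = 2.7/cos32.8° = 3.212 m; N'_4 = 157·cos32.8° = 132.0; c'Δl = 6.10; W sinα = 85.0
Slice 5: Δl = 1.7/cos49.3° = 2.607 m; N'_5 = 37·cos49.3° = 24.1; c'Δl = 4.95; W sinα = 28.1
Σc'Δl = 23.1 kN/m; ΣN' = 473.4 kN/m; ΣW sinα = 173.1 kN/m
Resisting = 23.1 + 473.4·tan33.5° = 23.1 + 313.3 = 336.4 kN/m
FS = 336.4 / 173.1 = 1.944

FS = 1.94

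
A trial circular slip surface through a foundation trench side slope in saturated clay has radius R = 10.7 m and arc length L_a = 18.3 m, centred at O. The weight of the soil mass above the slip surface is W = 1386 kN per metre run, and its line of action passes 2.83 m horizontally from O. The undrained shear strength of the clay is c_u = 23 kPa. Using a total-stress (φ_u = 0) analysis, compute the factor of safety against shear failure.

Taking moments about the centre O, the resisting moment is provided by the undrained shear strength acting along the arc:
M_R = c_u·L_a·R = 23·18.30·10.7 = 4503.6 kN·m/m
M_D = W·d = 1386·2.83 = 3922.4 kN·m/m
FS = M_R / M_D = 4503.6 / 3922.4 = 1.148

FS = 1.15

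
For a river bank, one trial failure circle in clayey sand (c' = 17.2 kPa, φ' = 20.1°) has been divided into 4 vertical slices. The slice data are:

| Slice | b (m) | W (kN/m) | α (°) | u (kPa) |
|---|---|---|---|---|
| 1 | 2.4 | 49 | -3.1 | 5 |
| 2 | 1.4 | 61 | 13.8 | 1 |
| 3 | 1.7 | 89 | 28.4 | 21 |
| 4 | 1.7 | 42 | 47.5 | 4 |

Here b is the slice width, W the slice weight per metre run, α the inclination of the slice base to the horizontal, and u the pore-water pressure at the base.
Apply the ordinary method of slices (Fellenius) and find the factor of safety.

FS = 2.32

Ordinary method of slices: FS = Σ[c'·Δl_i + (W_i cosα_i − u_i·Δl_i)·tanφ'] / Σ W_i sinα_i, with Δl_i = b_i / cosα_i.
Slice 1: Δl = 2.4/cos(-3.1°) = 2.404 m; N'_1 = 49·cos(-3.1°) − 5·2.404 = 36.9; c'Δl = 41.34; W sinα = -2.6
Slice 2: Δl = 1.4/cos13.8° = 1.442 m; N'_2 = 61·cos13.8° − 1·1.442 = 57.8; c'Δl = 24.80; W sinα = 14.6
Slice 3: Δl = 1.7/cos28.4° = 1.933 m; N'_3 = 89·cos28.4° − 21·1.933 = 37.7; c'Δl = 33.24; W sinα = 42.3
Slice 4: Δl = 1.7/cos47.5° = 2.516 m; N'_4 = 42·cos47.5° − 4·2.516 = 18.3; c'Δl = 43.28; W sinα = 31.0
Σc'Δl = 142.7 kN/m; ΣN' = 150.7 kN/m; ΣW sinα = 85.2 kN/m
Resisting = 142.7 + 150.7·tan20.1° = 142.7 + 55.2 = 197.8 kN/m
FS = 197.8 / 85.2 = 2.322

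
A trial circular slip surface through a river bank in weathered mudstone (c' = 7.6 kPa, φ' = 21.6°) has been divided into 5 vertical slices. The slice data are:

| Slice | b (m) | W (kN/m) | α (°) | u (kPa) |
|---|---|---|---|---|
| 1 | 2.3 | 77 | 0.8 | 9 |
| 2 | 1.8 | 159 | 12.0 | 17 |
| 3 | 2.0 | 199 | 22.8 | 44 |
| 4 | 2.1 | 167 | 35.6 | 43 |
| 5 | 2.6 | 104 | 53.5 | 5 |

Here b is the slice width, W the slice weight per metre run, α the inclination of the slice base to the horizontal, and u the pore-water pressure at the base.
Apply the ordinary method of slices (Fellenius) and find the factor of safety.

FS = 0.80

Ordinary method of slices: FS = Σ[c'·Δl_i + (W_i cosα_i − u_i·Δl_i)·tanφ'] / Σ W_i sinα_i, with Δl_i = b_i / cosα_i.
Slice 1: Δl = 2.3/cos0.8° = 2.300 m; N'_1 = 77·cos0.8° − 9·2.300 = 56.3; c'Δl = 17.48; W sinα = 1.1
Slice 2: Δl = 1.8/cos12.0° = 1.840 m; N'_2 = 159·cos12.0° − 17·1.840 = 124.2; c'Δl = 13.99; W sinα = 33.1
Slice 3: Δl = 2.0/cos22.8° = 2.170 m; N'_3 = 199·cos22.8° − 44·2.170 = 88.0; c'Δl = 16.49; W sinα = 77.1
Slice 4: Δl = 2.1/cos35.6° = 2.583 m; N'_4 = 167·cos35.6° − 43·2.583 = 24.7; c'Δl = 19.63; W sinα = 97.2
Slice 5: Δl = 2.6/cos53.5° = 4.371 m; N'_5 = 104·cos53.5° − 5·4.371 = 40.0; c'Δl = 33.22; W sinα = 83.6
Σc'Δl = 100.8 kN/m; ΣN' = 333.3 kN/m; ΣW sinα = 292.1 kN/m
Resisting = 100.8 + 333.3·tan21.6° = 100.8 + 131.9 = 232.8 kN/m
FS = 232.8 / 292.1 = 0.797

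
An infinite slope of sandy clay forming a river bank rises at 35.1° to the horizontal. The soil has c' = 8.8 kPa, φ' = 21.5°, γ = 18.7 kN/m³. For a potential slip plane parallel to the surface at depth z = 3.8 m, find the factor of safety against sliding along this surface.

For an infinite slope with a slip plane parallel to the surface (no pore pressure): FS = [c' + γz cos²β tanφ'] / [γz sinβ cosβ].
γz = 18.7·3.8 = 71.06 kN/m²
Numerator = 8.8 + 71.06·cos²35.1°·tan21.5° = 8.8 + 71.06·0.6694·0.3939 = 27.536 kPa
Denominator = 71.06·sin35.1°·cos35.1° = 71.06·0.5750·0.8181 = 33.429 kPa
FS = 27.536 / 33.429 = 0.824

FS = 0.82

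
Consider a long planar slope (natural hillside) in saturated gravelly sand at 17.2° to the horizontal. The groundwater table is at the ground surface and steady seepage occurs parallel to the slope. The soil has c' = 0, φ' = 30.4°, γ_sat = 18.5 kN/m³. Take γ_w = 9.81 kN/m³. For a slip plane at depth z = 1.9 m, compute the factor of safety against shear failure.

With seepage parallel to the slope and the water table at the surface, the effective normal stress on the slip plane uses the buoyant unit weight γ' = γ_sat − γ_w while the driving shear stress uses γ_sat:
FS = [c' + γ' z cos²β tanφ'] / [γ_sat z sinβ cosβ]
(For c' = 0 this reduces to FS = (γ'/γ_sat)·tanφ'/tanβ.)
γ' = 18.5 − 9.81 = 8.69 kN/m³
Numerator = 0.0 + 8.69·1.9·cos²17.2°·tan30.4° = 0.0 + 8.69·1.9·0.9126·0.5867 = 8.840 kPa
Denominator = 18.5·1.9·sin17.2°·cos17.2° = 18.5·1.9·0.2957·0.9553 = 9.929 kPa
FS = 8.840 / 9.929 = 0.890

FS = 0.89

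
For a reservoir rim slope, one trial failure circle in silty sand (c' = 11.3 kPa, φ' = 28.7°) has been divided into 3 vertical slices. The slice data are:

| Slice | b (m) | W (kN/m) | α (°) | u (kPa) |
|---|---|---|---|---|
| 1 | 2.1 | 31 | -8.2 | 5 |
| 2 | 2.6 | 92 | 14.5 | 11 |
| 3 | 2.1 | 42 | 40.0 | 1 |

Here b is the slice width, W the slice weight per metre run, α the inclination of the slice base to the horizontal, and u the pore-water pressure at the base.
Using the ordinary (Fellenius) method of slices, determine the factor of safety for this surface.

FS = 3.18

Ordinary method of slices: FS = Σ[c'·Δl_i + (W_i cosα_i − u_i·Δl_i)·tanφ'] / Σ W_i sinα_i, with Δl_i = b_i / cosα_i.
Slice 1: Δl = 2.1/cos(-8.2°) = 2.122 m; N'_1 = 31·cos(-8.2°) − 5·2.122 = 20.1; c'Δl = 23.98; W sinα = -4.4
Slice 2: Δl = 2.6/cos14.5° = 2.686 m; N'_2 = 92·cos14.5° − 11·2.686 = 59.5; c'Δl = 30.35; W sinα = 23.0
Slice 3: Δl = 2.1/cos40.0° = 2.741 m; N'_3 = 42·cos40.0° − 1·2.741 = 29.4; c'Δl = 30.98; W sinα = 27.0
Σc'Δl = 85.3 kN/m; ΣN' = 109.0 kN/m; ΣW sinα = 45.6 kN/m
Resisting = 85.3 + 109.0·tan28.7° = 85.3 + 59.7 = 145.0 kN/m
FS = 145.0 / 45.6 = 3.179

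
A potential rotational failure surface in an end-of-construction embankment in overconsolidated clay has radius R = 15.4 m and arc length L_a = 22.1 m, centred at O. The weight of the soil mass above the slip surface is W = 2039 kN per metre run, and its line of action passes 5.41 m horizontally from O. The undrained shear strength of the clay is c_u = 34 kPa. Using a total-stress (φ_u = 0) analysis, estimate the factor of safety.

FS = 1.05

Taking moments about the centre O, the resisting moment is provided by the undrained shear strength acting along the arc:
M_R = c_u·L_a·R = 34·22.10·15.4 = 11571.6 kN·m/m
M_D = W·d = 2039·5.41 = 11031.0 kN·m/m
FS = M_R / M_D = 11571.6 / 11031.0 = 1.049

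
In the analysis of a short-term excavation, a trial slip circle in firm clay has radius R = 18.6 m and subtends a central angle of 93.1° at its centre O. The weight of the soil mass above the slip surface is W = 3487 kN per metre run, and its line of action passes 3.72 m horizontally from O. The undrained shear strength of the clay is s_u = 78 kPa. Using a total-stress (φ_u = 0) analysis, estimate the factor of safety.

FS = 3.38

Taking moments about the centre O, the resisting moment is provided by the undrained shear strength acting along the arc:
Arc length L_a = R·θ = 18.6·(93.1°·π/180) = 18.6·1.6249 = 30.22 m
M_R = s_u·L_a·R = 78·30.22·18.6 = 43847.8 kN·m/m
M_D = W·d = 3487·3.72 = 12971.6 kN·m/m
FS = M_R / M_D = 43847.8 / 12971.6 = 3.380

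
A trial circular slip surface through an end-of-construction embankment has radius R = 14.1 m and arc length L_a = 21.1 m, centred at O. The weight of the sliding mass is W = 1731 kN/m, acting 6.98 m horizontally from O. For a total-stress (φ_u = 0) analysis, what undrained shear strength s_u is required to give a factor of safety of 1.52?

s_u = 61.7 kPa

FS = s_u·L_a·R / (W·d), so s_u = FS·W·d / (L_a·R).
s_u = 1.52·1731·6.98 / (21.10·14.1) = 18365.2 / 297.51 = 61.73 kPa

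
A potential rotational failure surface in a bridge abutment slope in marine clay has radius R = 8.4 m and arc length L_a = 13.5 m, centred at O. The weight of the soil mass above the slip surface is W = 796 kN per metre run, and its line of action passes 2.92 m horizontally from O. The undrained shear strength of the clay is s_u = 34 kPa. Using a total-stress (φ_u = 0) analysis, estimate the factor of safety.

FS = 1.66

Taking moments about the centre O, the resisting moment is provided by the undrained shear strength acting along the arc:
M_R = s_u·L_a·R = 34·13.50·8.4 = 3855.6 kN·m/m
M_D = W·d = 796·2.92 = 2324.3 kN·m/m
FS = M_R / M_D = 3855.6 / 2324.3 = 1.659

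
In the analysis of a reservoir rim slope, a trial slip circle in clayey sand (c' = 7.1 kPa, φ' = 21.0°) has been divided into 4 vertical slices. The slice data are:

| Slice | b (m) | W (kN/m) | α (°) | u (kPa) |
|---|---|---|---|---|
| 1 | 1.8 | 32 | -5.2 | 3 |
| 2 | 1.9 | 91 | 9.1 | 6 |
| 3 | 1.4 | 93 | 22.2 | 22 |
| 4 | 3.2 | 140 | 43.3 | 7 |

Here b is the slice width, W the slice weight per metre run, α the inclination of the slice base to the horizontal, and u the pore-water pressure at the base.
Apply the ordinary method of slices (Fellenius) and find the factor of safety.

FS = 1.10

Ordinary method of slices: FS = Σ[c'·Δl_i + (W_i cosα_i − u_i·Δl_i)·tanφ'] / Σ W_i sinα_i, with Δl_i = b_i / cosα_i.
Slice 1: Δl = 1.8/cos(-5.2°) = 1.807 m; N'_1 = 32·cos(-5.2°) − 3·1.807 = 26.4; c'Δl = 12.83; W sinα = -2.9
Slice 2: Δl = 1.9/cos9.1° = 1.924 m; N'_2 = 91·cos9.1° − 6·1.924 = 78.3; c'Δl = 13.66; W sinα = 14.4
Slice 3: Δl = 1.4/cos22.2° = 1.512 m; N'_3 = 93·cos22.2° − 22·1.512 = 52.8; c'Δl = 10.74; W sinα = 35.1
Slice 4: Δl = 3.2/cos43.3° = 4.397 m; N'_4 = 140·cos43.3° − 7·4.397 = 71.1; c'Δl = 31.22; W sinα = 96.0
Σc'Δl = 68.4 kN/m; ΣN' = 228.7 kN/m; ΣW sinα = 142.6 kN/m
Resisting = 68.4 + 228.7·tan21.0° = 68.4 + 87.8 = 156.2 kN/m
FS = 156.2 / 142.6 = 1.095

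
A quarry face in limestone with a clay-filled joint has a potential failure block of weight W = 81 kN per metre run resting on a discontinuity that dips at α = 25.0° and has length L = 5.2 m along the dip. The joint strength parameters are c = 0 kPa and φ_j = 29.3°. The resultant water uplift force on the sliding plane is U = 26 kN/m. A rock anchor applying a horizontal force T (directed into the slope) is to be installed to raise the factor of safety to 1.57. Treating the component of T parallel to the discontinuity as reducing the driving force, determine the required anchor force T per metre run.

Resolving forces along and normal to the sliding plane, with the horizontal anchor force T adding T·sinα to the effective normal force and T·cosα acting up the plane against the driving force:
FS = [cL + (W cosα − U + T sinα) tanφ_j] / [W sinα − T cosα]
Without the anchor: N' = 47.4 kN/m, driving T_d = 34.2 kN/m, resisting R = 0·5.2 + 47.4·tan29.3° = 26.6 kN/m, FS = 0.78.
Setting FS = 1.57 and solving for T:
1.57·(34.2 − T cos25.0°) = 26.6 + T sin25.0°·tan29.3°
T·(sin25.0°·tan29.3° + 1.57·cos25.0°) = 1.57·34.2 − 26.6
T·(0.4226·0.5612 + 1.57·0.9063) = 53.7 − 26.6 = 27.1
T·1.6601 = 27.1
T = 16.3 kN/m

T = 16 kN/m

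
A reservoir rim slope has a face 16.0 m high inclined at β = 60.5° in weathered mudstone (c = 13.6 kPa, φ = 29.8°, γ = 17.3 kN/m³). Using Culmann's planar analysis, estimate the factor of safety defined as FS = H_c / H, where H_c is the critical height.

H_c = (4c/γ) · sinβ cosφ / [1 − cos(β − φ)]
    = (4·13.6/17.3) · sin60.5°·cos29.8° / [1 − cos30.7°]
    = 3.145 · 0.7553 / 0.1401 = 16.95 m
FS = H_c / H = 16.95 / 16.0 = 1.059

FS = 1.06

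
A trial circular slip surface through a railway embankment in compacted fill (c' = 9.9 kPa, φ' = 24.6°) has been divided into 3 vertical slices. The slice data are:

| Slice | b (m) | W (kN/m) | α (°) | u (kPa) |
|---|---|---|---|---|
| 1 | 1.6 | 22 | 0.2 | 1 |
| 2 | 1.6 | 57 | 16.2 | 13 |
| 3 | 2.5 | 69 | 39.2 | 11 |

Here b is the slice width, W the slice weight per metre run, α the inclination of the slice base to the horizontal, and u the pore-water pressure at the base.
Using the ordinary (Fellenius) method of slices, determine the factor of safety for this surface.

Ordinary method of slices: FS = Σ[c'·Δl_i + (W_i cosα_i − u_i·Δl_i)·tanφ'] / Σ W_i sinα_i, with Δl_i = b_i / cosα_i.
Slice 1: Δl = 1.6/cos0.2° = 1.600 m; N'_1 = 22·cos0.2° − 1·1.600 = 20.4; c'Δl = 15.84; W sinα = 0.1
Slice 2: Δl = 1.6/cos16.2° = 1.666 m; N'_2 = 57·cos16.2° − 13·1.666 = 33.1; c'Δl = 16.49; W sinα = 15.9
Slice 3: Δl = 2.5/cos39.2° = 3.226 m; N'_3 = 69·cos39.2° − 11·3.226 = 18.0; c'Δl = 31.94; W sinα = 43.6
Σc'Δl = 64.3 kN/m; ΣN' = 71.5 kN/m; ΣW sinα = 59.6 kN/m
Resisting = 64.3 + 71.5·tan24.6° = 64.3 + 32.7 = 97.0 kN/m
FS = 97.0 / 59.6 = 1.628

FS = 1.63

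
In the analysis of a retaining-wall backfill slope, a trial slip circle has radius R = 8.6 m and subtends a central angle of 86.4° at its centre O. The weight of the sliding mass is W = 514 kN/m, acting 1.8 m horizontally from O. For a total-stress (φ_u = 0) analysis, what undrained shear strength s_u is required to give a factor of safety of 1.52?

FS = s_u·L_a·R / (W·d), so s_u = FS·W·d / (L_a·R).
Arc length L_a = R·θ = 8.6·(86.4°·π/180) = 8.6·1.5080 = 12.97 m
s_u = 1.52·514·1.8 / (12.97·8.6) = 1406.3 / 111.53 = 12.61 kPa

s_u = 12.6 kPa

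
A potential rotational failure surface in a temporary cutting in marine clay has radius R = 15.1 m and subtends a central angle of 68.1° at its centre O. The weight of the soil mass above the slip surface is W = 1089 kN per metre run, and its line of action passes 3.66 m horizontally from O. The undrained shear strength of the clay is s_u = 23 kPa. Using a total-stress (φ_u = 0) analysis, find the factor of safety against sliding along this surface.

Taking moments about the centre O, the resisting moment is provided by the undrained shear strength acting along the arc:
Arc length L_a = R·θ = 15.1·(68.1°·π/180) = 15.1·1.1886 = 17.95 m
M_R = s_u·L_a·R = 23·17.95·15.1 = 6233.1 kN·m/m
M_D = W·d = 1089·3.66 = 3985.7 kN·m/m
FS = M_R / M_D = 6233.1 / 3985.7 = 1.564

FS = 1.56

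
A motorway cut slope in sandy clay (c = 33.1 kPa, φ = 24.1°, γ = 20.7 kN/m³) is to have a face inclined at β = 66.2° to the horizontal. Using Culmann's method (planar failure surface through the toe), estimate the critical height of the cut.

Culmann's analysis gives the critical failure plane at α_cr = (β + φ)/2 = (66.2 + 24.1)/2 = 45.2°, and the critical height
H_c = (4c/γ) · sinβ cosφ / [1 − cos(β − φ)]
    = (4·33.1/20.7) · sin66.2°·cos24.1° / [1 − cos(42.1°)]
    = 6.396 · 0.9150·0.9128 / [1 − 0.7420]
    = 6.396 · 0.8352 / 0.2580
    = 20.70 m

H_c = 20.70 m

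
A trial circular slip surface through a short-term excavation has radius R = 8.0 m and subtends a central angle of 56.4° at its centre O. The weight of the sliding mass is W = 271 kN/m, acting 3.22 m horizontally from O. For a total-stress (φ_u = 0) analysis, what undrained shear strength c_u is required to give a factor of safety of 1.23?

FS = c_u·L_a·R / (W·d), so c_u = FS·W·d / (L_a·R).
Arc length L_a = R·θ = 8.0·(56.4°·π/180) = 8.0·0.9844 = 7.87 m
c_u = 1.23·271·3.22 / (7.87·8.0) = 1073.3 / 63.00 = 17.04 kPa

c_u = 17.0 kPa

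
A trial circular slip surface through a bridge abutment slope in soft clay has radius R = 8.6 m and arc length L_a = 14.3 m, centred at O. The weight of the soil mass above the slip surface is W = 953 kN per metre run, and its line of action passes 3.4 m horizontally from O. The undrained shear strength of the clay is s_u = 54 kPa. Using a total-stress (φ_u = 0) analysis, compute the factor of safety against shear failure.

Taking moments about the centre O, the resisting moment is provided by the undrained shear strength acting along the arc:
M_R = s_u·L_a·R = 54·14.30·8.6 = 6640.9 kN·m/m
M_D = W·d = 953·3.4 = 3240.2 kN·m/m
FS = M_R / M_D = 6640.9 / 3240.2 = 2.050

FS = 2.05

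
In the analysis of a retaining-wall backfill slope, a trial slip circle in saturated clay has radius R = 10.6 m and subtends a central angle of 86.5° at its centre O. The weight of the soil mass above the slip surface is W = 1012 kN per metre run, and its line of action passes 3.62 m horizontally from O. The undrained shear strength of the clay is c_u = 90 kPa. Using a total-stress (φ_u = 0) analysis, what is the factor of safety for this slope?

FS = 4.17

Taking moments about the centre O, the resisting moment is provided by the undrained shear strength acting along the arc:
Arc length L_a = R·θ = 10.6·(86.5°·π/180) = 10.6·1.5097 = 16.00 m
M_R = c_u·L_a·R = 90·16.00·10.6 = 15266.8 kN·m/m
M_D = W·d = 1012·3.62 = 3663.4 kN·m/m
FS = M_R / M_D = 15266.8 / 3663.4 = 4.167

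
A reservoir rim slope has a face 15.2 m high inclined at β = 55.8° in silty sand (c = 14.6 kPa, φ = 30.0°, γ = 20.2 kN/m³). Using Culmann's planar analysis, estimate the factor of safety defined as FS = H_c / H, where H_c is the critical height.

FS = 1.37

H_c = (4c/γ) · sinβ cosφ / [1 − cos(β − φ)]
    = (4·14.6/20.2) · sin55.8°·cos30.0° / [1 − cos25.8°]
    = 2.891 · 0.7163 / 0.0997 = 20.77 m
FS = H_c / H = 20.77 / 15.2 = 1.367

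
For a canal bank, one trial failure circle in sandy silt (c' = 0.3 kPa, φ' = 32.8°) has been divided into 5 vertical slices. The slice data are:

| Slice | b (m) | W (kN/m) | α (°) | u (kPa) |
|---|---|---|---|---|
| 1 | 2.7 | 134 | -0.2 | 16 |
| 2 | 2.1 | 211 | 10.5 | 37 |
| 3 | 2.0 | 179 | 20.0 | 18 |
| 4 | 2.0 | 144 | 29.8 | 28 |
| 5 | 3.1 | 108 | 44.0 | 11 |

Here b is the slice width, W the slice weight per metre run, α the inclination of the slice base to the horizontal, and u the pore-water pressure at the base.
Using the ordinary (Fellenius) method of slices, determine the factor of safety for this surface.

FS = 1.17

Ordinary method of slices: FS = Σ[c'·Δl_i + (W_i cosα_i − u_i·Δl_i)·tanφ'] / Σ W_i sinα_i, with Δl_i = b_i / cosα_i.
Slice 1: Δl = 2.7/cos(-0.2°) = 2.700 m; N'_1 = 134·cos(-0.2°) − 16·2.700 = 90.8; c'Δl = 0.81; W sinα = -0.5
Slice 2: Δl = 2.1/cos10.5° = 2.136 m; N'_2 = 211·cos10.5° − 37·2.136 = 128.4; c'Δl = 0.64; W sinα = 38.5
Slice 3: Δl = 2.0/cos20.0° = 2.128 m; N'_3 = 179·cos20.0° − 18·2.128 = 129.9; c'Δl = 0.64; W sinα = 61.2
Slice 4: Δl = 2.0/cos29.8° = 2.305 m; N'_4 = 144·cos29.8° − 28·2.305 = 60.4; c'Δl = 0.69; W sinα = 71.6
Slice 5: Δl = 3.1/cos44.0° = 4.310 m; N'_5 = 108·cos44.0° − 11·4.310 = 30.3; c'Δl = 1.29; W sinα = 75.0
Σc'Δl = 4.1 kN/m; ΣN' = 439.8 kN/m; ΣW sinα = 245.8 kN/m
Resisting = 4.1 + 439.8·tan32.8° = 4.1 + 283.5 = 287.5 kN/m
FS = 287.5 / 245.8 = 1.170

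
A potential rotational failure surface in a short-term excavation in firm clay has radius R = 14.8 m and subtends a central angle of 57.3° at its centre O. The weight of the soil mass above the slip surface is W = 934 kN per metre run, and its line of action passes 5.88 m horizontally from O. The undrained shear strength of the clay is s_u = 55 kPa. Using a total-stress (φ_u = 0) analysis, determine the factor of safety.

Taking moments about the centre O, the resisting moment is provided by the undrained shear strength acting along the arc:
Arc length L_a = R·θ = 14.8·(57.3°·π/180) = 14.8·1.0001 = 14.80 m
M_R = s_u·L_a·R = 55·14.80·14.8 = 12048.1 kN·m/m
M_D = W·d = 934·5.88 = 5491.9 kN·m/m
FS = M_R / M_D = 12048.1 / 5491.9 = 2.194

FS = 2.19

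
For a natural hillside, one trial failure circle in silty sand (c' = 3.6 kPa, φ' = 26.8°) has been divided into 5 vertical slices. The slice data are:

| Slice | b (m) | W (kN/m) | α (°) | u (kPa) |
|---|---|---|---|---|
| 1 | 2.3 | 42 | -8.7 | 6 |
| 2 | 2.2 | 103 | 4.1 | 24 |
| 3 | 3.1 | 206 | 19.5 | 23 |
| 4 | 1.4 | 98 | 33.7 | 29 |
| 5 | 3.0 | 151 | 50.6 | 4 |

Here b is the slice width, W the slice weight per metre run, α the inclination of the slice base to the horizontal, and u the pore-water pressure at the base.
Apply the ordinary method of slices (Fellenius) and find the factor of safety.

Ordinary method of slices: FS = Σ[c'·Δl_i + (W_i cosα_i − u_i·Δl_i)·tanφ'] / Σ W_i sinα_i, with Δl_i = b_i / cosα_i.
Slice 1: Δl = 2.3/cos(-8.7°) = 2.327 m; N'_1 = 42·cos(-8.7°) − 6·2.327 = 27.6; c'Δl = 8.38; W sinα = -6.4
Slice 2: Δl = 2.2/cos4.1° = 2.206 m; N'_2 = 103·cos4.1° − 24·2.206 = 49.8; c'Δl = 7.94; W sinα = 7.4
Slice 3: Δl = 3.1/cos19.5° = 3.289 m; N'_3 = 206·cos19.5° − 23·3.289 = 118.5; c'Δl = 11.84; W sinα = 68.8
Slice 4: Δl = 1.4/cos33.7° = 1.683 m; N'_4 = 98·cos33.7° − 29·1.683 = 32.7; c'Δl = 6.06; W sinα = 54.4
Slice 5: Δl = 3.0/cos50.6° = 4.726 m; N'_5 = 151·cos50.6° − 4·4.726 = 76.9; c'Δl = 17.02; W sinα = 116.7
Σc'Δl = 51.2 kN/m; ΣN' = 305.6 kN/m; ΣW sinα = 240.8 kN/m
Resisting = 51.2 + 305.6·tan26.8° = 51.2 + 154.4 = 205.6 kN/m
FS = 205.6 / 240.8 = 0.854

FS = 0.85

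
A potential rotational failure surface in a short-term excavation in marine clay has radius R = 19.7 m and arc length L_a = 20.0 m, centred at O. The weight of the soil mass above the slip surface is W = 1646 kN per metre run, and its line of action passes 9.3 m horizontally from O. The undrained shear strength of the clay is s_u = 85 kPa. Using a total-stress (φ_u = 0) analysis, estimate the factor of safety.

FS = 2.19

Taking moments about the centre O, the resisting moment is provided by the undrained shear strength acting along the arc:
M_R = s_u·L_a·R = 85·20.00·19.7 = 33490.0 kN·m/m
M_D = W·d = 1646·9.3 = 15307.8 kN·m/m
FS = M_R / M_D = 33490.0 / 15307.8 = 2.188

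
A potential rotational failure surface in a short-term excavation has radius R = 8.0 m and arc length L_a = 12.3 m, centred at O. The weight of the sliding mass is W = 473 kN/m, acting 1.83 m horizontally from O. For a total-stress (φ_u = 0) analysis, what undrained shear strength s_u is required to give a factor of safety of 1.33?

FS = s_u·L_a·R / (W·d), so s_u = FS·W·d / (L_a·R).
s_u = 1.33·473·1.83 / (12.30·8.0) = 1151.2 / 98.40 = 11.70 kPa

s_u = 11.7 kPa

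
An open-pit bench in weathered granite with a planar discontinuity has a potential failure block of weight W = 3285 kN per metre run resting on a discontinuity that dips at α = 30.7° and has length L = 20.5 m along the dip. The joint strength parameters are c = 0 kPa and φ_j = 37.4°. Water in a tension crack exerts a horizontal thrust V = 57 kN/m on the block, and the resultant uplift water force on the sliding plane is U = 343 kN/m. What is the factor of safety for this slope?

Resolving the block weight along and normal to the plane and applying the Mohr–Coulomb strength on the joint:
N' = W cosα − U − V sinα = 3285·cos30.7° − 343 − 57·sin30.7° = 2452.5 kN/m
Driving force T = W sinα + V cosα = 3285·sin30.7° + 57·cos30.7° = 1726.1 kN/m
Resisting force R = c·L + N'·tanφ_j = 0·20.5 + 2452.5·tan37.4° = 0.0 + 1875.1 = 1875.1 kN/m
FS = R / T = 1875.1 / 1726.1 = 1.086

FS = 1.09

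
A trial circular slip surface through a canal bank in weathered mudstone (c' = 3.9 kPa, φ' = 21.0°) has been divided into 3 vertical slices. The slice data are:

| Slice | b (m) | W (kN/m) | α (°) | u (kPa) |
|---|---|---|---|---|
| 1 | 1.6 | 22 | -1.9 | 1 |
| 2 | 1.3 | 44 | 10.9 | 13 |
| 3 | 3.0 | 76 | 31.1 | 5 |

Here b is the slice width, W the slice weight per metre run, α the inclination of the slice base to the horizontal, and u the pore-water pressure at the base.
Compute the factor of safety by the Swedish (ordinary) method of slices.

Ordinary method of slices: FS = Σ[c'·Δl_i + (W_i cosα_i − u_i·Δl_i)·tanφ'] / Σ W_i sinα_i, with Δl_i = b_i / cosα_i.
Slice 1: Δl = 1.6/cos(-1.9°) = 1.601 m; N'_1 = 22·cos(-1.9°) − 1·1.601 = 20.4; c'Δl = 6.24; W sinα = -0.7
Slice 2: Δl = 1.3/cos10.9° = 1.324 m; N'_2 = 44·cos10.9° − 13·1.324 = 26.0; c'Δl = 5.16; W sinα = 8.3
Slice 3: Δl = 3.0/cos31.1° = 3.504 m; N'_3 = 76·cos31.1° − 5·3.504 = 47.6; c'Δl = 13.66; W sinα = 39.3
Σc'Δl = 25.1 kN/m; ΣN' = 93.9 kN/m; ΣW sinα = 46.8 kN/m
Resisting = 25.1 + 93.9·tan21.0° = 25.1 + 36.1 = 61.1 kN/m
FS = 61.1 / 46.8 = 1.305

FS = 1.30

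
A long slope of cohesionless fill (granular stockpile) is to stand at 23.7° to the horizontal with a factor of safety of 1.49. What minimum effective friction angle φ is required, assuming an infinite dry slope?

FS = tanφ/tanβ ⇒ tanφ = FS · tanβ = 1.49 · tan23.7° = 0.6541
φ = arctan(0.6541) = 33.19°

φ = 33.2°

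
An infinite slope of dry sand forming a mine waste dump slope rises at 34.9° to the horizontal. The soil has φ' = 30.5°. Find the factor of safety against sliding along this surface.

FS = 0.84

For a dry cohesionless infinite slope the factor of safety is FS = tanφ' / tanβ.
FS = tan30.5° / tan34.9° = 0.5890 / 0.6976 = 0.844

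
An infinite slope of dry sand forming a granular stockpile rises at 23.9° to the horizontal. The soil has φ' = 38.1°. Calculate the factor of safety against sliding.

FS = 1.77

For a dry cohesionless infinite slope the factor of safety is FS = tanφ' / tanβ.
FS = tan38.1° / tan23.9° = 0.7841 / 0.4431 = 1.769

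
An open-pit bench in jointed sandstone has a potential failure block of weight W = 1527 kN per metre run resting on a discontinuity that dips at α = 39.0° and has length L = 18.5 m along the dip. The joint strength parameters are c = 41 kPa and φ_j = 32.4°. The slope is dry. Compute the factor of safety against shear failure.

FS = 1.57

Resolving the block weight along and normal to the plane and applying the Mohr–Coulomb strength on the joint:
N' = W cosα = 1527·cos39.0° = 1186.7 kN/m
Driving force T = W sinα = 1527·sin39.0° = 961.0 kN/m
Resisting force R = c·L + N'·tanφ_j = 41·18.5 + 1186.7·tan32.4° = 758.5 + 753.1 = 1511.6 kN/m
FS = R / T = 1511.6 / 961.0 = 1.573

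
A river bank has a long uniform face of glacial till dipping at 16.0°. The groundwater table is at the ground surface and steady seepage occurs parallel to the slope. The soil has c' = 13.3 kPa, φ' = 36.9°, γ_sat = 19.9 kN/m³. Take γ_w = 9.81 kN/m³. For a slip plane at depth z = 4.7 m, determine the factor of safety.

FS = 1.86

With seepage parallel to the slope and the water table at the surface, the effective normal stress on the slip plane uses the buoyant unit weight γ' = γ_sat − γ_w while the driving shear stress uses γ_sat:
FS = [c' + γ' z cos²β tanφ'] / [γ_sat z sinβ cosβ]
γ' = 19.9 − 9.81 = 10.09 kN/m³
Numerator = 13.3 + 10.09·4.7·cos²16.0°·tan36.9° = 13.3 + 10.09·4.7·0.9240·0.7508 = 46.201 kPa
Denominator = 19.9·4.7·sin16.0°·cos16.0° = 19.9·4.7·0.2756·0.9613 = 24.782 kPa
FS = 46.201 / 24.782 = 1.864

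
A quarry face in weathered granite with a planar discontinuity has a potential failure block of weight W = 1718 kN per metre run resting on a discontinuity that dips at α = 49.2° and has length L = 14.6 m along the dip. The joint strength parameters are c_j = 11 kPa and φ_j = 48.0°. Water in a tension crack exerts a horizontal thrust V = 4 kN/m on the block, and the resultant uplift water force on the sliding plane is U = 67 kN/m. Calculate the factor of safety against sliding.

FS = 1.02

Resolving the block weight along and normal to the plane and applying the Mohr–Coulomb strength on the joint:
N' = W cosα − U − V sinα = 1718·cos49.2° − 67 − 4·sin49.2° = 1052.5 kN/m
Driving force T = W sinα + V cosα = 1718·sin49.2° + 4·cos49.2° = 1303.1 kN/m
Resisting force R = c_j·L + N'·tanφ_j = 11·14.6 + 1052.5·tan48.0° = 160.6 + 1169.0 = 1329.6 kN/m
FS = R / T = 1329.6 / 1303.1 = 1.020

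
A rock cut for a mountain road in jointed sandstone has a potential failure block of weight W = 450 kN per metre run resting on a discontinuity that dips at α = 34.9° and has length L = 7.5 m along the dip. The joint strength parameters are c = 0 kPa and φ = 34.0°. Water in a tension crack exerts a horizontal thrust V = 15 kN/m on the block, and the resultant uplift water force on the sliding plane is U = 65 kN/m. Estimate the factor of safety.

FS = 0.74

Resolving the block weight along and normal to the plane and applying the Mohr–Coulomb strength on the joint:
N' = W cosα − U − V sinα = 450·cos34.9° − 65 − 15·sin34.9° = 295.5 kN/m
Driving force T = W sinα + V cosα = 450·sin34.9° + 15·cos34.9° = 269.8 kN/m
Resisting force R = c·L + N'·tanφ = 0·7.5 + 295.5·tan34.0° = 0.0 + 199.3 = 199.3 kN/m
FS = R / T = 199.3 / 269.8 = 0.739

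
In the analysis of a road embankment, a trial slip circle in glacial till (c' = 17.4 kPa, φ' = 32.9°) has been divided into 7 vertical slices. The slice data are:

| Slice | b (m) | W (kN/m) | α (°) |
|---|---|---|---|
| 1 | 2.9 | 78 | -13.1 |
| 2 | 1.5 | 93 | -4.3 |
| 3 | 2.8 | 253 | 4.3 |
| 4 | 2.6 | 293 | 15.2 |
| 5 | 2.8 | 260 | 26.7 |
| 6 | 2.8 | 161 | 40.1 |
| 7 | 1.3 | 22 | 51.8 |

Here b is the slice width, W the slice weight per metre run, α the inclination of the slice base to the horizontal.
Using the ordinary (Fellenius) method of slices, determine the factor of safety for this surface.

FS = 3.31

Ordinary method of slices: FS = Σ[c'·Δl_i + (W_i cosα_i)·tanφ'] / Σ W_i sinα_i, with Δl_i = b_i / cosα_i.
Slice 1: Δl = 2.9/cos(-13.1°) = 2.977 m; N'_1 = 78·cos(-13.1°) = 76.0; c'Δl = 51.81; W sinα = -17.7
Slice 2: Δl = 1.5/cos(-4.3°) = 1.504 m; N'_2 = 93·cos(-4.3°) = 92.7; c'Δl = 26.17; W sinα = -7.0
Slice 3: Δl = 2.8/cos4.3° = 2.808 m; N'_3 = 253·cos4.3° = 252.3; c'Δl = 48.86; W sinα = 19.0
Slice 4: Δl = 2.6/cos15.2° = 2.694 m; N'_4 = 293·cos15.2° = 282.7; c'Δl = 46.88; W sinα = 76.8
Slice 5: Δl = 2.8/cos26.7° = 3.134 m; N'_5 = 260·cos26.7° = 232.3; c'Δl = 54.53; W sinα = 116.8
Slice 6: Δl = 2.8/cos40.1° = 3.661 m; N'_6 = 161·cos40.1° = 123.2; c'Δl = 63.69; W sinα = 103.7
Slice 7: Δl = 1.3/cos51.8° = 2.102 m; N'_7 = 22·cos51.8° = 13.6; c'Δl = 36.58; W sinα = 17.3
Σc'Δl = 328.5 kN/m; ΣN' = 1072.8 kN/m; ΣW sinα = 309.0 kN/m
Resisting = 328.5 + 1072.8·tan32.9° = 328.5 + 694.0 = 1022.5 kN/m
FS = 1022.5 / 309.0 = 3.310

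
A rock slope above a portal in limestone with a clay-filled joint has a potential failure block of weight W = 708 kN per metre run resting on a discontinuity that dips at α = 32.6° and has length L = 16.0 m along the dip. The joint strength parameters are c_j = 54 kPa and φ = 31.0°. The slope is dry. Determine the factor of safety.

FS = 3.20

Resolving the block weight along and normal to the plane and applying the Mohr–Coulomb strength on the joint:
N' = W cosα = 708·cos32.6° = 596.5 kN/m
Driving force T = W sinα = 708·sin32.6° = 381.4 kN/m
Resisting force R = c_j·L + N'·tanφ = 54·16.0 + 596.5·tan31.0° = 864.0 + 358.4 = 1222.4 kN/m
FS = R / T = 1222.4 / 381.4 = 3.205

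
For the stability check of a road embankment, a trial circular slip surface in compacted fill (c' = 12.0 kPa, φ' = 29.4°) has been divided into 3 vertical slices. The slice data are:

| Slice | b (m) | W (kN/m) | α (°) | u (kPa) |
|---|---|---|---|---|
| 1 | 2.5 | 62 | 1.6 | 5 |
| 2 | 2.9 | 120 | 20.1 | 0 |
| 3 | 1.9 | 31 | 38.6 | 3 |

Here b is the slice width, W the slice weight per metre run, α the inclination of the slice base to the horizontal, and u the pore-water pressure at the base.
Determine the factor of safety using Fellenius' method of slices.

Ordinary method of slices: FS = Σ[c'·Δl_i + (W_i cosα_i − u_i·Δl_i)·tanφ'] / Σ W_i sinα_i, with Δl_i = b_i / cosα_i.
Slice 1: Δl = 2.5/cos1.6° = 2.501 m; N'_1 = 62·cos1.6° − 5·2.501 = 49.5; c'Δl = 30.01; W sinα = 1.7
Slice 2: Δl = 2.9/cos20.1° = 3.088 m; N'_2 = 120·cos20.1° − 0·3.088 = 112.7; c'Δl = 37.06; W sinα = 41.2
Slice 3: Δl = 1.9/cos38.6° = 2.431 m; N'_3 = 31·cos38.6° − 3·2.431 = 16.9; c'Δl = 29.17; W sinα = 19.3
Σc'Δl = 96.2 kN/m; ΣN' = 179.1 kN/m; ΣW sinα = 62.3 kN/m
Resisting = 96.2 + 179.1·tan29.4° = 96.2 + 100.9 = 197.2 kN/m
FS = 197.2 / 62.3 = 3.164

FS = 3.16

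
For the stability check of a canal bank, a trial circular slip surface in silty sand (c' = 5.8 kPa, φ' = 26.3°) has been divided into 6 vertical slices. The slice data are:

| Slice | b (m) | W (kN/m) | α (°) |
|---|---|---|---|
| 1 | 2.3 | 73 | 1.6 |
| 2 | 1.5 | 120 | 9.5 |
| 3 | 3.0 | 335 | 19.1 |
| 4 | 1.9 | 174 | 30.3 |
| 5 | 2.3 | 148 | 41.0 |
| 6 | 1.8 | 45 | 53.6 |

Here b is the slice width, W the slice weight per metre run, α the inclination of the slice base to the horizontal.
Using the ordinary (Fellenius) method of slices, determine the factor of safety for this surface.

Ordinary method of slices: FS = Σ[c'·Δl_i + (W_i cosα_i)·tanφ'] / Σ W_i sinα_i, with Δl_i = b_i / cosα_i.
Slice 1: Δl = 2.3/cos1.6° = 2.301 m; N'_1 = 73·cos1.6° = 73.0; c'Δl = 13.35; W sinα = 2.0
Slice 2: Δl = 1.5/cos9.5° = 1.521 m; N'_2 = 120·cos9.5° = 118.4; c'Δl = 8.82; W sinα = 19.8
Slice 3: Δl = 3.0/cos19.1° = 3.175 m; N'_3 = 335·cos19.1° = 316.6; c'Δl = 18.41; W sinα = 109.6
Slice 4: Δl = 1.9/cos30.3° = 2.201 m; N'_4 = 174·cos30.3° = 150.2; c'Δl = 12.76; W sinα = 87.8
Slice 5: Δl = 2.3/cos41.0° = 3.048 m; N'_5 = 148·cos41.0° = 111.7; c'Δl = 17.68; W sinα = 97.1
Slice 6: Δl = 1.8/cos53.6° = 3.033 m; N'_6 = 45·cos53.6° = 26.7; c'Δl = 17.59; W sinα = 36.2
Σc'Δl = 88.6 kN/m; ΣN' = 796.5 kN/m; ΣW sinα = 352.6 kN/m
Resisting = 88.6 + 796.5·tan26.3° = 88.6 + 393.7 = 482.3 kN/m
FS = 482.3 / 352.6 = 1.368

FS = 1.37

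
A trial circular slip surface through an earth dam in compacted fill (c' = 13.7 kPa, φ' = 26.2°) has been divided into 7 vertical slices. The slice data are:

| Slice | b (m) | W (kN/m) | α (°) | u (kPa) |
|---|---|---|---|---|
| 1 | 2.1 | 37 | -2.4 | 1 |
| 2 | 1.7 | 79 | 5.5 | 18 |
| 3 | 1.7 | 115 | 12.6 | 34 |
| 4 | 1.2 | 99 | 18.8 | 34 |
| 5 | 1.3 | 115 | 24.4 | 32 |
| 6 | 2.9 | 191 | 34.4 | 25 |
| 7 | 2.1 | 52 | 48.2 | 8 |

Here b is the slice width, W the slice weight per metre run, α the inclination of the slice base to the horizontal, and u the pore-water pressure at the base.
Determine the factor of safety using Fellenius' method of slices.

Ordinary method of slices: FS = Σ[c'·Δl_i + (W_i cosα_i − u_i·Δl_i)·tanφ'] / Σ W_i sinα_i, with Δl_i = b_i / cosα_i.
Slice 1: Δl = 2.1/cos(-2.4°) = 2.102 m; N'_1 = 37·cos(-2.4°) − 1·2.102 = 34.9; c'Δl = 28.80; W sinα = -1.5
Slice 2: Δl = 1.7/cos5.5° = 1.708 m; N'_2 = 79·cos5.5° − 18·1.708 = 47.9; c'Δl = 23.40; W sinα = 7.6
Slice 3: Δl = 1.7/cos12.6° = 1.742 m; N'_3 = 115·cos12.6° − 34·1.742 = 53.0; c'Δl = 23.86; W sinα = 25.1
Slice 4: Δl = 1.2/cos18.8° = 1.268 m; N'_4 = 99·cos18.8° − 34·1.268 = 50.6; c'Δl = 17.37; W sinα = 31.9
Slice 5: Δl = 1.3/cos24.4° = 1.427 m; N'_5 = 115·cos24.4° − 32·1.427 = 59.0; c'Δl = 19.56; W sinα = 47.5
Slice 6: Δl = 2.9/cos34.4° = 3.515 m; N'_6 = 191·cos34.4° − 25·3.515 = 69.7; c'Δl = 48.15; W sinα = 107.9
Slice 7: Δl = 2.1/cos48.2° = 3.151 m; N'_7 = 52·cos48.2° − 8·3.151 = 9.5; c'Δl = 43.16; W sinα = 38.8
Σc'Δl = 204.3 kN/m; ΣN' = 324.6 kN/m; ΣW sinα = 257.2 kN/m
Resisting = 204.3 + 324.6·tan26.2° = 204.3 + 159.7 = 364.0 kN/m
FS = 364.0 / 257.2 = 1.415

FS = 1.42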